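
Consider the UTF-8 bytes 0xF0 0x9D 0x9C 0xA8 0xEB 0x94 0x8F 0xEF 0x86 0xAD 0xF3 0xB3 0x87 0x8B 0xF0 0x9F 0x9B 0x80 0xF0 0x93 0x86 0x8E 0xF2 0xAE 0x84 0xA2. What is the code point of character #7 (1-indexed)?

Offset 0: leading byte 0xF0 = 11110000 → 4-byte char #1 = F0 9D 9C A8.
Offset 4: leading byte 0xEB = 11101011 → 3-byte char #2 = EB 94 8F.
Offset 7: leading byte 0xEF = 11101111 → 3-byte char #3 = EF 86 AD.
Offset 10: leading byte 0xF3 = 11110011 → 4-byte char #4 = F3 B3 87 8B.
Offset 14: leading byte 0xF0 = 11110000 → 4-byte char #5 = F0 9F 9B 80.
Offset 18: leading byte 0xF0 = 11110000 → 4-byte char #6 = F0 93 86 8E.
Offset 22: leading byte 0xF2 = 11110010 → 4-byte char #7 = F2 AE 84 A2.
Leading byte 0xF2 = 11110010 matches 11110xxx → 4-byte sequence.
Byte 1: 0xF2 = 11110010, payload 010 (3 bits).
Byte 2: 0xAE = 10101110 (10xxxxxx ✓), payload 101110.
Byte 3: 0x84 = 10000100 (10xxxxxx ✓), payload 000100.
Byte 4: 0xA2 = 10100010 (10xxxxxx ✓), payload 100010.
Concatenate: 010101110000100100010 = 0xAE122 (21 bits → U+AE122).

U+AE122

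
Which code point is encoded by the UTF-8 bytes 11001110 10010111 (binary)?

Leading byte 0xCE = 11001110 matches 110xxxxx → 2-byte sequence.
Byte 1: 0xCE = 11001110, payload 01110 (5 bits).
Byte 2: 0x97 = 10010111 (10xxxxxx ✓), payload 010111.
Concatenate: 01110010111 = 0x397 (11 bits → U+0397).

U+0397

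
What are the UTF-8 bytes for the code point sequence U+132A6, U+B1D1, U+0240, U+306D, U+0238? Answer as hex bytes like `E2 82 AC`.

U+132A6: 4-byte form → F0 93 8A A6.
U+B1D1: 3-byte form → EB 87 91.
U+0240: 2-byte form → C9 80.
U+306D: 3-byte form → E3 81 AD.
U+0238: 2-byte form → C8 B8.
Concatenated (14 bytes): F0 93 8A A6 EB 87 91 C9 80 E3 81 AD C8 B8.

F0 93 8A A6 EB 87 91 C9 80 E3 81 AD C8 B8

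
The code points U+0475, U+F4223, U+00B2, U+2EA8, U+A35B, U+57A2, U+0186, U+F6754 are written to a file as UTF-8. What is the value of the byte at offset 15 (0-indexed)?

U+0475 → 2-byte form D1 B5 at offsets 0–1.
U+F4223 → 4-byte form F3 B4 88 A3 at offsets 2–5.
U+00B2 → 2-byte form C2 B2 at offsets 6–7.
U+2EA8 → 3-byte form E2 BA A8 at offsets 8–10.
U+A35B → 3-byte form EA 8D 9B at offsets 11–13.
U+57A2 → 3-byte form E5 9E A2 at offsets 14–16.
Offset 15 falls in char 6's range; it's byte 2 of E5 9E A2 = 0x9E.

0x9E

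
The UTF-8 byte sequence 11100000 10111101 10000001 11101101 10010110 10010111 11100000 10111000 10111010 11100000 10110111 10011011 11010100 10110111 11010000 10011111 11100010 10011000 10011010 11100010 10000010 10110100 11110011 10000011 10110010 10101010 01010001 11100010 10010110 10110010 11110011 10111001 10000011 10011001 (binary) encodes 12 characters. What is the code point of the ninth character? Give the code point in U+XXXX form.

U+C3CAA

Offset 0: leading byte 0xE0 = 11100000 → 3-byte char #1 = E0 BD 81.
Offset 3: leading byte 0xED = 11101101 → 3-byte char #2 = ED 96 97.
Offset 6: leading byte 0xE0 = 11100000 → 3-byte char #3 = E0 B8 BA.
Offset 9: leading byte 0xE0 = 11100000 → 3-byte char #4 = E0 B7 9B.
Offset 12: leading byte 0xD4 = 11010100 → 2-byte char #5 = D4 B7.
Offset 14: leading byte 0xD0 = 11010000 → 2-byte char #6 = D0 9F.
Offset 16: leading byte 0xE2 = 11100010 → 3-byte char #7 = E2 98 9A.
Offset 19: leading byte 0xE2 = 11100010 → 3-byte char #8 = E2 82 B4.
Offset 22: leading byte 0xF3 = 11110011 → 4-byte char #9 = F3 83 B2 AA.
Leading byte 0xF3 = 11110011 matches 11110xxx → 4-byte sequence.
Byte 1: 0xF3 = 11110011, payload 011 (3 bits).
Byte 2: 0x83 = 10000011 (10xxxxxx ✓), payload 000011.
Byte 3: 0xB2 = 10110010 (10xxxxxx ✓), payload 110010.
Byte 4: 0xAA = 10101010 (10xxxxxx ✓), payload 101010.
Concatenate: 011000011110010101010 = 0xC3CAA (21 bits → U+C3CAA).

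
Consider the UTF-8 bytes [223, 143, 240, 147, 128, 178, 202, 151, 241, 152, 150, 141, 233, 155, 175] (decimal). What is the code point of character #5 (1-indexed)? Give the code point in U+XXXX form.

U+96EF

Offset 0: leading byte 0xDF = 11011111 → 2-byte char #1 = DF 8F.
Offset 2: leading byte 0xF0 = 11110000 → 4-byte char #2 = F0 93 80 B2.
Offset 6: leading byte 0xCA = 11001010 → 2-byte char #3 = CA 97.
Offset 8: leading byte 0xF1 = 11110001 → 4-byte char #4 = F1 98 96 8D.
Offset 12: leading byte 0xE9 = 11101001 → 3-byte char #5 = E9 9B AF.
Leading byte 0xE9 = 11101001 matches 1110xxxx → 3-byte sequence.
Byte 1: 0xE9 = 11101001, payload 1001 (4 bits).
Byte 2: 0x9B = 10011011 (10xxxxxx ✓), payload 011011.
Byte 3: 0xAF = 10101111 (10xxxxxx ✓), payload 101111.
Concatenate: 1001011011101111 = 0x96EF (16 bits → U+96EF).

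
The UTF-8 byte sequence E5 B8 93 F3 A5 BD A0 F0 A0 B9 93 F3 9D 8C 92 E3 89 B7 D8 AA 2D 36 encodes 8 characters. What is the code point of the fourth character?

Offset 0: leading byte 0xE5 = 11100101 → 3-byte char #1 = E5 B8 93.
Offset 3: leading byte 0xF3 = 11110011 → 4-byte char #2 = F3 A5 BD A0.
Offset 7: leading byte 0xF0 = 11110000 → 4-byte char #3 = F0 A0 B9 93.
Offset 11: leading byte 0xF3 = 11110011 → 4-byte char #4 = F3 9D 8C 92.
Leading byte 0xF3 = 11110011 matches 11110xxx → 4-byte sequence.
Byte 1: 0xF3 = 11110011, payload 011 (3 bits).
Byte 2: 0x9D = 10011101 (10xxxxxx ✓), payload 011101.
Byte 3: 0x8C = 10001100 (10xxxxxx ✓), payload 001100.
Byte 4: 0x92 = 10010010 (10xxxxxx ✓), payload 010010.
Concatenate: 011011101001100010010 = 0xDD312 (21 bits → U+DD312).

U+DD312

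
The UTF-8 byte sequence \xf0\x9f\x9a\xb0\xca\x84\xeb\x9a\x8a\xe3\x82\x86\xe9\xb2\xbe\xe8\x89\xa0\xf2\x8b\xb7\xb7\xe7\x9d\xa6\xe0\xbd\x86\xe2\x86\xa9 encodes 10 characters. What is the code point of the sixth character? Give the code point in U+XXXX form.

Offset 0: leading byte 0xF0 = 11110000 → 4-byte char #1 = F0 9F 9A B0.
Offset 4: leading byte 0xCA = 11001010 → 2-byte char #2 = CA 84.
Offset 6: leading byte 0xEB = 11101011 → 3-byte char #3 = EB 9A 8A.
Offset 9: leading byte 0xE3 = 11100011 → 3-byte char #4 = E3 82 86.
Offset 12: leading byte 0xE9 = 11101001 → 3-byte char #5 = E9 B2 BE.
Offset 15: leading byte 0xE8 = 11101000 → 3-byte char #6 = E8 89 A0.
Leading byte 0xE8 = 11101000 matches 1110xxxx → 3-byte sequence.
Byte 1: 0xE8 = 11101000, payload 1000 (4 bits).
Byte 2: 0x89 = 10001001 (10xxxxxx ✓), payload 001001.
Byte 3: 0xA0 = 10100000 (10xxxxxx ✓), payload 100000.
Concatenate: 1000001001100000 = 0x8260 (16 bits → U+8260).

U+8260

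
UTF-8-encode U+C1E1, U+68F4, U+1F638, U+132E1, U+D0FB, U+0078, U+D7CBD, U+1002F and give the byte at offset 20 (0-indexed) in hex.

0xB2

U+C1E1 → 3-byte form EC 87 A1 at offsets 0–2.
U+68F4 → 3-byte form E6 A3 B4 at offsets 3–5.
U+1F638 → 4-byte form F0 9F 98 B8 at offsets 6–9.
U+132E1 → 4-byte form F0 93 8B A1 at offsets 10–13.
U+D0FB → 3-byte form ED 83 BB at offsets 14–16.
U+0078 → 1-byte form 78 at offsets 17–17.
U+D7CBD → 4-byte form F3 97 B2 BD at offsets 18–21.
Offset 20 falls in char 7's range; it's byte 3 of F3 97 B2 BD = 0xB2.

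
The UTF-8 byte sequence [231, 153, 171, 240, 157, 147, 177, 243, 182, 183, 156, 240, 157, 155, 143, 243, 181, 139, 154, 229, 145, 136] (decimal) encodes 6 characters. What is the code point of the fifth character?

Offset 0: leading byte 0xE7 = 11100111 → 3-byte char #1 = E7 99 AB.
Offset 3: leading byte 0xF0 = 11110000 → 4-byte char #2 = F0 9D 93 B1.
Offset 7: leading byte 0xF3 = 11110011 → 4-byte char #3 = F3 B6 B7 9C.
Offset 11: leading byte 0xF0 = 11110000 → 4-byte char #4 = F0 9D 9B 8F.
Offset 15: leading byte 0xF3 = 11110011 → 4-byte char #5 = F3 B5 8B 9A.
Leading byte 0xF3 = 11110011 matches 11110xxx → 4-byte sequence.
Byte 1: 0xF3 = 11110011, payload 011 (3 bits).
Byte 2: 0xB5 = 10110101 (10xxxxxx ✓), payload 110101.
Byte 3: 0x8B = 10001011 (10xxxxxx ✓), payload 001011.
Byte 4: 0x9A = 10011010 (10xxxxxx ✓), payload 011010.
Concatenate: 011110101001011011010 = 0xF52DA (21 bits → U+F52DA).

U+F52DA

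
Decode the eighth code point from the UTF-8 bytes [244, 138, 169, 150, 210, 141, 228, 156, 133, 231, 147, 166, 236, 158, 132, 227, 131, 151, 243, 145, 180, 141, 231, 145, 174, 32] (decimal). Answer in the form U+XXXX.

Offset 0: leading byte 0xF4 = 11110100 → 4-byte char #1 = F4 8A A9 96.
Offset 4: leading byte 0xD2 = 11010010 → 2-byte char #2 = D2 8D.
Offset 6: leading byte 0xE4 = 11100100 → 3-byte char #3 = E4 9C 85.
Offset 9: leading byte 0xE7 = 11100111 → 3-byte char #4 = E7 93 A6.
Offset 12: leading byte 0xEC = 11101100 → 3-byte char #5 = EC 9E 84.
Offset 15: leading byte 0xE3 = 11100011 → 3-byte char #6 = E3 83 97.
Offset 18: leading byte 0xF3 = 11110011 → 4-byte char #7 = F3 91 B4 8D.
Offset 22: leading byte 0xE7 = 11100111 → 3-byte char #8 = E7 91 AE.
Leading byte 0xE7 = 11100111 matches 1110xxxx → 3-byte sequence.
Byte 1: 0xE7 = 11100111, payload 0111 (4 bits).
Byte 2: 0x91 = 10010001 (10xxxxxx ✓), payload 010001.
Byte 3: 0xAE = 10101110 (10xxxxxx ✓), payload 101110.
Concatenate: 0111010001101110 = 0x746E (16 bits → U+746E).

U+746E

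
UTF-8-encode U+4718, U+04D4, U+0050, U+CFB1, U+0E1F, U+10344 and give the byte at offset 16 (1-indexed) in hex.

1-indexed offset 16 is 0-indexed offset 15.
U+4718 → 3-byte form E4 9C 98 at offsets 0–2.
U+04D4 → 2-byte form D3 94 at offsets 3–4.
U+0050 → 1-byte form 50 at offsets 5–5.
U+CFB1 → 3-byte form EC BE B1 at offsets 6–8.
U+0E1F → 3-byte form E0 B8 9F at offsets 9–11.
U+10344 → 4-byte form F0 90 8D 84 at offsets 12–15.
Offset 15 falls in char 6's range; it's byte 4 of F0 90 8D 84 = 0x84.

0x84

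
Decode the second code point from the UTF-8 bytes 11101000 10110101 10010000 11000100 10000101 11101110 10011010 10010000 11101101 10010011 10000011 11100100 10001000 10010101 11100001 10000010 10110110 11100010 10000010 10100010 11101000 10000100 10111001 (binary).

Offset 0: leading byte 0xE8 = 11101000 → 3-byte char #1 = E8 B5 90.
Offset 3: leading byte 0xC4 = 11000100 → 2-byte char #2 = C4 85.
Leading byte 0xC4 = 11000100 matches 110xxxxx → 2-byte sequence.
Byte 1: 0xC4 = 11000100, payload 00100 (5 bits).
Byte 2: 0x85 = 10000101 (10xxxxxx ✓), payload 000101.
Concatenate: 00100000101 = 0x105 (11 bits → U+0105).

U+0105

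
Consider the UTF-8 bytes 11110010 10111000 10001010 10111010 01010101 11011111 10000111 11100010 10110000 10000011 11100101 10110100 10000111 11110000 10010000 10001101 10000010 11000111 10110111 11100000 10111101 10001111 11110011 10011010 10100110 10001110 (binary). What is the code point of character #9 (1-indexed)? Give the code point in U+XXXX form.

Offset 0: leading byte 0xF2 = 11110010 → 4-byte char #1 = F2 B8 8A BA.
Offset 4: leading byte 0x55 = 01010101 → 1-byte char #2 = 55.
Offset 5: leading byte 0xDF = 11011111 → 2-byte char #3 = DF 87.
Offset 7: leading byte 0xE2 = 11100010 → 3-byte char #4 = E2 B0 83.
Offset 10: leading byte 0xE5 = 11100101 → 3-byte char #5 = E5 B4 87.
Offset 13: leading byte 0xF0 = 11110000 → 4-byte char #6 = F0 90 8D 82.
Offset 17: leading byte 0xC7 = 11000111 → 2-byte char #7 = C7 B7.
Offset 19: leading byte 0xE0 = 11100000 → 3-byte char #8 = E0 BD 8F.
Offset 22: leading byte 0xF3 = 11110011 → 4-byte char #9 = F3 9A A6 8E.
Leading byte 0xF3 = 11110011 matches 11110xxx → 4-byte sequence.
Byte 1: 0xF3 = 11110011, payload 011 (3 bits).
Byte 2: 0x9A = 10011010 (10xxxxxx ✓), payload 011010.
Byte 3: 0xA6 = 10100110 (10xxxxxx ✓), payload 100110.
Byte 4: 0x8E = 10001110 (10xxxxxx ✓), payload 001110.
Concatenate: 011011010100110001110 = 0xDA98E (21 bits → U+DA98E).

U+DA98E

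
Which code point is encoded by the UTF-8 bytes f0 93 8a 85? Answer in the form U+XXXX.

U+13285

Leading byte 0xF0 = 11110000 matches 11110xxx → 4-byte sequence.
Byte 1: 0xF0 = 11110000, payload 000 (3 bits).
Byte 2: 0x93 = 10010011 (10xxxxxx ✓), payload 010011.
Byte 3: 0x8A = 10001010 (10xxxxxx ✓), payload 001010.
Byte 4: 0x85 = 10000101 (10xxxxxx ✓), payload 000101.
Concatenate: 000010011001010000101 = 0x13285 (21 bits → U+13285).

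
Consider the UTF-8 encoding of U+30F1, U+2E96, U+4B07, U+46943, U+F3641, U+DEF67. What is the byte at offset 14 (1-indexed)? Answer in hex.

0xF3

1-indexed offset 14 is 0-indexed offset 13.
U+30F1 → 3-byte form E3 83 B1 at offsets 0–2.
U+2E96 → 3-byte form E2 BA 96 at offsets 3–5.
U+4B07 → 3-byte form E4 AC 87 at offsets 6–8.
U+46943 → 4-byte form F1 86 A5 83 at offsets 9–12.
U+F3641 → 4-byte form F3 B3 99 81 at offsets 13–16.
Offset 13 falls in char 5's range; it's byte 1 of F3 B3 99 81 = 0xF3.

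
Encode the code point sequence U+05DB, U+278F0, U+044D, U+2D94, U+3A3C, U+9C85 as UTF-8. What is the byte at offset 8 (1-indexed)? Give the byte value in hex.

1-indexed offset 8 is 0-indexed offset 7.
U+05DB → 2-byte form D7 9B at offsets 0–1.
U+278F0 → 4-byte form F0 A7 A3 B0 at offsets 2–5.
U+044D → 2-byte form D1 8D at offsets 6–7.
Offset 7 falls in char 3's range; it's byte 2 of D1 8D = 0x8D.

0x8D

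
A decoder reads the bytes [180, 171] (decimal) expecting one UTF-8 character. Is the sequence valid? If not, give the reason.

Byte 0xB4 = 10110100 has the form 10xxxxxx — a continuation byte — but there is no preceding leading byte.

invalid (continuation byte with no leading byte)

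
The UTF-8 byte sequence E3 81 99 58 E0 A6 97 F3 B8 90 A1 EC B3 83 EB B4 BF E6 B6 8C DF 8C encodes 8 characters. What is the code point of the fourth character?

Offset 0: leading byte 0xE3 = 11100011 → 3-byte char #1 = E3 81 99.
Offset 3: leading byte 0x58 = 01011000 → 1-byte char #2 = 58.
Offset 4: leading byte 0xE0 = 11100000 → 3-byte char #3 = E0 A6 97.
Offset 7: leading byte 0xF3 = 11110011 → 4-byte char #4 = F3 B8 90 A1.
Leading byte 0xF3 = 11110011 matches 11110xxx → 4-byte sequence.
Byte 1: 0xF3 = 11110011, payload 011 (3 bits).
Byte 2: 0xB8 = 10111000 (10xxxxxx ✓), payload 111000.
Byte 3: 0x90 = 10010000 (10xxxxxx ✓), payload 010000.
Byte 4: 0xA1 = 10100001 (10xxxxxx ✓), payload 100001.
Concatenate: 011111000010000100001 = 0xF8421 (21 bits → U+F8421).

U+F8421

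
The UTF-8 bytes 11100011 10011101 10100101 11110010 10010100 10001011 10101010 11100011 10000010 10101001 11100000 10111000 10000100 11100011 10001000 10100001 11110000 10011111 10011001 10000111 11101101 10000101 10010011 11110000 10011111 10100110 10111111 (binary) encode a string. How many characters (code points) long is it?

8

Byte at offset 0: 0xE3 = 11100011 → 3-byte char (#1). Advance 3.
Byte at offset 3: 0xF2 = 11110010 → 4-byte char (#2). Advance 4.
Byte at offset 7: 0xE3 = 11100011 → 3-byte char (#3). Advance 3.
Byte at offset 10: 0xE0 = 11100000 → 3-byte char (#4). Advance 3.
Byte at offset 13: 0xE3 = 11100011 → 3-byte char (#5). Advance 3.
Byte at offset 16: 0xF0 = 11110000 → 4-byte char (#6). Advance 4.
Byte at offset 20: 0xED = 11101101 → 3-byte char (#7). Advance 3.
Byte at offset 23: 0xF0 = 11110000 → 4-byte char (#8). Advance 4.
Reached end at offset 27 after 8 code points.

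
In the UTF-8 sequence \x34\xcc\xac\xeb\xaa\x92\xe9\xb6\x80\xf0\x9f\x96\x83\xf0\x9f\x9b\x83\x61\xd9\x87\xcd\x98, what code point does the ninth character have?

U+0358

Offset 0: leading byte 0x34 = 00110100 → 1-byte char #1 = 34.
Offset 1: leading byte 0xCC = 11001100 → 2-byte char #2 = CC AC.
Offset 3: leading byte 0xEB = 11101011 → 3-byte char #3 = EB AA 92.
Offset 6: leading byte 0xE9 = 11101001 → 3-byte char #4 = E9 B6 80.
Offset 9: leading byte 0xF0 = 11110000 → 4-byte char #5 = F0 9F 96 83.
Offset 13: leading byte 0xF0 = 11110000 → 4-byte char #6 = F0 9F 9B 83.
Offset 17: leading byte 0x61 = 01100001 → 1-byte char #7 = 61.
Offset 18: leading byte 0xD9 = 11011001 → 2-byte char #8 = D9 87.
Offset 20: leading byte 0xCD = 11001101 → 2-byte char #9 = CD 98.
Leading byte 0xCD = 11001101 matches 110xxxxx → 2-byte sequence.
Byte 1: 0xCD = 11001101, payload 01101 (5 bits).
Byte 2: 0x98 = 10011000 (10xxxxxx ✓), payload 011000.
Concatenate: 01101011000 = 0x358 (11 bits → U+0358).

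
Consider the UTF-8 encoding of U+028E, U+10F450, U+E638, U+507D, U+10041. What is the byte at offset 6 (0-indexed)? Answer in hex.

0xEE

U+028E → 2-byte form CA 8E at offsets 0–1.
U+10F450 → 4-byte form F4 8F 91 90 at offsets 2–5.
U+E638 → 3-byte form EE 98 B8 at offsets 6–8.
Offset 6 falls in char 3's range; it's byte 1 of EE 98 B8 = 0xEE.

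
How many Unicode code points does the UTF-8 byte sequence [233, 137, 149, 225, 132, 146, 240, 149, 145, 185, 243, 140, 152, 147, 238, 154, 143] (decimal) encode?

Byte at offset 0: 0xE9 = 11101001 → 3-byte char (#1). Advance 3.
Byte at offset 3: 0xE1 = 11100001 → 3-byte char (#2). Advance 3.
Byte at offset 6: 0xF0 = 11110000 → 4-byte char (#3). Advance 4.
Byte at offset 10: 0xF3 = 11110011 → 4-byte char (#4). Advance 4.
Byte at offset 14: 0xEE = 11101110 → 3-byte char (#5). Advance 3.
Reached end at offset 17 after 5 code points.

5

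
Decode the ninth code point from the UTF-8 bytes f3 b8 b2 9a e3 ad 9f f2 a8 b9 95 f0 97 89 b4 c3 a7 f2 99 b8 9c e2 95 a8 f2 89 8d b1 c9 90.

U+0250

Offset 0: leading byte 0xF3 = 11110011 → 4-byte char #1 = F3 B8 B2 9A.
Offset 4: leading byte 0xE3 = 11100011 → 3-byte char #2 = E3 AD 9F.
Offset 7: leading byte 0xF2 = 11110010 → 4-byte char #3 = F2 A8 B9 95.
Offset 11: leading byte 0xF0 = 11110000 → 4-byte char #4 = F0 97 89 B4.
Offset 15: leading byte 0xC3 = 11000011 → 2-byte char #5 = C3 A7.
Offset 17: leading byte 0xF2 = 11110010 → 4-byte char #6 = F2 99 B8 9C.
Offset 21: leading byte 0xE2 = 11100010 → 3-byte char #7 = E2 95 A8.
Offset 24: leading byte 0xF2 = 11110010 → 4-byte char #8 = F2 89 8D B1.
Offset 28: leading byte 0xC9 = 11001001 → 2-byte char #9 = C9 90.
Leading byte 0xC9 = 11001001 matches 110xxxxx → 2-byte sequence.
Byte 1: 0xC9 = 11001001, payload 01001 (5 bits).
Byte 2: 0x90 = 10010000 (10xxxxxx ✓), payload 010000.
Concatenate: 01001010000 = 0x250 (11 bits → U+0250).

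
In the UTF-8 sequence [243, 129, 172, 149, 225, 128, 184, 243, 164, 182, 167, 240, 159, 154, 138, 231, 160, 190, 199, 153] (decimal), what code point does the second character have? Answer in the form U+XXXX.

U+1038

Offset 0: leading byte 0xF3 = 11110011 → 4-byte char #1 = F3 81 AC 95.
Offset 4: leading byte 0xE1 = 11100001 → 3-byte char #2 = E1 80 B8.
Leading byte 0xE1 = 11100001 matches 1110xxxx → 3-byte sequence.
Byte 1: 0xE1 = 11100001, payload 0001 (4 bits).
Byte 2: 0x80 = 10000000 (10xxxxxx ✓), payload 000000.
Byte 3: 0xB8 = 10111000 (10xxxxxx ✓), payload 111000.
Concatenate: 0001000000111000 = 0x1038 (16 bits → U+1038).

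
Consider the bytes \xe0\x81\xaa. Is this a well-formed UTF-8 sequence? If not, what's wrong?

Leading byte 0xE0 = 11100000 → 3-byte form.
Continuation bytes all match 10xxxxxx. Payload decodes to 0x6A.
But 0x6A < 0x800, the minimum for a 3-byte sequence — this is an overlong encoding.

invalid (overlong encoding)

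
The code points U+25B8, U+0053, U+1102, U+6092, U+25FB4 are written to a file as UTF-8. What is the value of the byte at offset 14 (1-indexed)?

0xB4

1-indexed offset 14 is 0-indexed offset 13.
U+25B8 → 3-byte form E2 96 B8 at offsets 0–2.
U+0053 → 1-byte form 53 at offsets 3–3.
U+1102 → 3-byte form E1 84 82 at offsets 4–6.
U+6092 → 3-byte form E6 82 92 at offsets 7–9.
U+25FB4 → 4-byte form F0 A5 BE B4 at offsets 10–13.
Offset 13 falls in char 5's range; it's byte 4 of F0 A5 BE B4 = 0xB4.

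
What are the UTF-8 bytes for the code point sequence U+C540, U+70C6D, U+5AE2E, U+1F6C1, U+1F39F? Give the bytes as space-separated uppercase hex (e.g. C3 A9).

U+C540: 3-byte form → EC 95 80.
U+70C6D: 4-byte form → F1 B0 B1 AD.
U+5AE2E: 4-byte form → F1 9A B8 AE.
U+1F6C1: 4-byte form → F0 9F 9B 81.
U+1F39F: 4-byte form → F0 9F 8E 9F.
Concatenated (19 bytes): EC 95 80 F1 B0 B1 AD F1 9A B8 AE F0 9F 9B 81 F0 9F 8E 9F.

EC 95 80 F1 B0 B1 AD F1 9A B8 AE F0 9F 9B 81 F0 9F 8E 9F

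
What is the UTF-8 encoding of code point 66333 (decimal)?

U+1031D = 0x1031D = 66333 decimal. In range U+10000–U+10FFFF → 4-byte form: 11110xxx 10xxxxxx 10xxxxxx 10xxxxxx.
Binary (21 bits): 000010000001100011101.
Split 3+6+6+6: 000 | 010000 | 001100 | 011101.
Byte 1: 11110000 = 0xF0.
Byte 2: 10010000 = 0x90.
Byte 3: 10001100 = 0x8C.
Byte 4: 10011101 = 0x9D.

F0 90 8C 9D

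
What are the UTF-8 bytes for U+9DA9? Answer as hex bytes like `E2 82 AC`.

E9 B6 A9

U+9DA9 = 0x9DA9 = 40361 decimal. In range U+0800–U+FFFF → 3-byte form: 1110xxxx 10xxxxxx 10xxxxxx.
Binary (16 bits): 1001110110101001.
Split 4+6+6: 1001 | 110110 | 101001.
Byte 1: 11101001 = 0xE9.
Byte 2: 10110110 = 0xB6.
Byte 3: 10101001 = 0xA9.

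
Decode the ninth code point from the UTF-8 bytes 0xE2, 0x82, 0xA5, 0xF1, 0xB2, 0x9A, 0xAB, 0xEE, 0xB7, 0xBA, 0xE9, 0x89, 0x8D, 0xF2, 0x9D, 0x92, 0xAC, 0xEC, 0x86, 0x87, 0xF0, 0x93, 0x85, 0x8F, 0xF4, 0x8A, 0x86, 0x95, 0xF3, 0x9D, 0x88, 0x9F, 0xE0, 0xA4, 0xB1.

Offset 0: leading byte 0xE2 = 11100010 → 3-byte char #1 = E2 82 A5.
Offset 3: leading byte 0xF1 = 11110001 → 4-byte char #2 = F1 B2 9A AB.
Offset 7: leading byte 0xEE = 11101110 → 3-byte char #3 = EE B7 BA.
Offset 10: leading byte 0xE9 = 11101001 → 3-byte char #4 = E9 89 8D.
Offset 13: leading byte 0xF2 = 11110010 → 4-byte char #5 = F2 9D 92 AC.
Offset 17: leading byte 0xEC = 11101100 → 3-byte char #6 = EC 86 87.
Offset 20: leading byte 0xF0 = 11110000 → 4-byte char #7 = F0 93 85 8F.
Offset 24: leading byte 0xF4 = 11110100 → 4-byte char #8 = F4 8A 86 95.
Offset 28: leading byte 0xF3 = 11110011 → 4-byte char #9 = F3 9D 88 9F.
Leading byte 0xF3 = 11110011 matches 11110xxx → 4-byte sequence.
Byte 1: 0xF3 = 11110011, payload 011 (3 bits).
Byte 2: 0x9D = 10011101 (10xxxxxx ✓), payload 011101.
Byte 3: 0x88 = 10001000 (10xxxxxx ✓), payload 001000.
Byte 4: 0x9F = 10011111 (10xxxxxx ✓), payload 011111.
Concatenate: 011011101001000011111 = 0xDD21F (21 bits → U+DD21F).

U+DD21F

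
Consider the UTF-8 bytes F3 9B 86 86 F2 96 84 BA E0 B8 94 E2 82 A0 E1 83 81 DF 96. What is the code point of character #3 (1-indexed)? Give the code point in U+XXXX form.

U+0E14

Offset 0: leading byte 0xF3 = 11110011 → 4-byte char #1 = F3 9B 86 86.
Offset 4: leading byte 0xF2 = 11110010 → 4-byte char #2 = F2 96 84 BA.
Offset 8: leading byte 0xE0 = 11100000 → 3-byte char #3 = E0 B8 94.
Leading byte 0xE0 = 11100000 matches 1110xxxx → 3-byte sequence.
Byte 1: 0xE0 = 11100000, payload 0000 (4 bits).
Byte 2: 0xB8 = 10111000 (10xxxxxx ✓), payload 111000.
Byte 3: 0x94 = 10010100 (10xxxxxx ✓), payload 010100.
Concatenate: 0000111000010100 = 0xE14 (16 bits → U+0E14).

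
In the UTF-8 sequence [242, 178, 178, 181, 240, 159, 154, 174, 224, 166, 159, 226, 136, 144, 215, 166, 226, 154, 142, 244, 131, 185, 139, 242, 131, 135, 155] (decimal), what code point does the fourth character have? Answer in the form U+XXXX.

U+2210

Offset 0: leading byte 0xF2 = 11110010 → 4-byte char #1 = F2 B2 B2 B5.
Offset 4: leading byte 0xF0 = 11110000 → 4-byte char #2 = F0 9F 9A AE.
Offset 8: leading byte 0xE0 = 11100000 → 3-byte char #3 = E0 A6 9F.
Offset 11: leading byte 0xE2 = 11100010 → 3-byte char #4 = E2 88 90.
Leading byte 0xE2 = 11100010 matches 1110xxxx → 3-byte sequence.
Byte 1: 0xE2 = 11100010, payload 0010 (4 bits).
Byte 2: 0x88 = 10001000 (10xxxxxx ✓), payload 001000.
Byte 3: 0x90 = 10010000 (10xxxxxx ✓), payload 010000.
Concatenate: 0010001000010000 = 0x2210 (16 bits → U+2210).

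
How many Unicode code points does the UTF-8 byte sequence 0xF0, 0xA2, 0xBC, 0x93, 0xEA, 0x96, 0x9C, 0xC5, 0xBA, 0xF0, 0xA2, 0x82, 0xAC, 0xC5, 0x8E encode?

5

Byte at offset 0: 0xF0 = 11110000 → 4-byte char (#1). Advance 4.
Byte at offset 4: 0xEA = 11101010 → 3-byte char (#2). Advance 3.
Byte at offset 7: 0xC5 = 11000101 → 2-byte char (#3). Advance 2.
Byte at offset 9: 0xF0 = 11110000 → 4-byte char (#4). Advance 4.
Byte at offset 13: 0xC5 = 11000101 → 2-byte char (#5). Advance 2.
Reached end at offset 15 after 5 code points.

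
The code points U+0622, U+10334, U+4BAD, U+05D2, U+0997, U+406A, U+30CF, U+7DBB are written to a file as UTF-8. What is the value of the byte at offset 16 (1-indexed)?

1-indexed offset 16 is 0-indexed offset 15.
U+0622 → 2-byte form D8 A2 at offsets 0–1.
U+10334 → 4-byte form F0 90 8C B4 at offsets 2–5.
U+4BAD → 3-byte form E4 AE AD at offsets 6–8.
U+05D2 → 2-byte form D7 92 at offsets 9–10.
U+0997 → 3-byte form E0 A6 97 at offsets 11–13.
U+406A → 3-byte form E4 81 AA at offsets 14–16.
Offset 15 falls in char 6's range; it's byte 2 of E4 81 AA = 0x81.

0x81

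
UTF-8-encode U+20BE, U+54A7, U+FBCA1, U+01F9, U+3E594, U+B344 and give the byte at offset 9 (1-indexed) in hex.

0xB2

1-indexed offset 9 is 0-indexed offset 8.
U+20BE → 3-byte form E2 82 BE at offsets 0–2.
U+54A7 → 3-byte form E5 92 A7 at offsets 3–5.
U+FBCA1 → 4-byte form F3 BB B2 A1 at offsets 6–9.
Offset 8 falls in char 3's range; it's byte 3 of F3 BB B2 A1 = 0xB2.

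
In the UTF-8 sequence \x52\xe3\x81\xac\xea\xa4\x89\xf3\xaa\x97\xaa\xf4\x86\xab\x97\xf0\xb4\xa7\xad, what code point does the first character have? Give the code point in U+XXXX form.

Offset 0: leading byte 0x52 = 01010010 → 1-byte char #1 = 52.
Leading byte 0x52 = 01010010 matches 0xxxxxxx → 1-byte sequence.
Byte 1: 0x52 = 01010010, payload 1010010 (7 bits).
Concatenate: 1010010 = 0x52 (7 bits → U+0052).

U+0052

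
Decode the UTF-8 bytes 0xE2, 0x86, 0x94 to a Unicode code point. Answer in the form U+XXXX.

Leading byte 0xE2 = 11100010 matches 1110xxxx → 3-byte sequence.
Byte 1: 0xE2 = 11100010, payload 0010 (4 bits).
Byte 2: 0x86 = 10000110 (10xxxxxx ✓), payload 000110.
Byte 3: 0x94 = 10010100 (10xxxxxx ✓), payload 010100.
Concatenate: 0010000110010100 = 0x2194 (16 bits → U+2194).

U+2194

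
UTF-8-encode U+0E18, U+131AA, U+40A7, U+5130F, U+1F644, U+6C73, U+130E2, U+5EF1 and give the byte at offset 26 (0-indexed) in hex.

U+0E18 → 3-byte form E0 B8 98 at offsets 0–2.
U+131AA → 4-byte form F0 93 86 AA at offsets 3–6.
U+40A7 → 3-byte form E4 82 A7 at offsets 7–9.
U+5130F → 4-byte form F1 91 8C 8F at offsets 10–13.
U+1F644 → 4-byte form F0 9F 99 84 at offsets 14–17.
U+6C73 → 3-byte form E6 B1 B3 at offsets 18–20.
U+130E2 → 4-byte form F0 93 83 A2 at offsets 21–24.
U+5EF1 → 3-byte form E5 BB B1 at offsets 25–27.
Offset 26 falls in char 8's range; it's byte 2 of E5 BB B1 = 0xBB.

0xBB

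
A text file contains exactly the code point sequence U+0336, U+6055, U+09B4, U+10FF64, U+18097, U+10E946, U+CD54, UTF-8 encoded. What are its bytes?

CC B6 E6 81 95 E0 A6 B4 F4 8F BD A4 F0 98 82 97 F4 8E A5 86 EC B5 94

U+0336: 2-byte form → CC B6.
U+6055: 3-byte form → E6 81 95.
U+09B4: 3-byte form → E0 A6 B4.
U+10FF64: 4-byte form → F4 8F BD A4.
U+18097: 4-byte form → F0 98 82 97.
U+10E946: 4-byte form → F4 8E A5 86.
U+CD54: 3-byte form → EC B5 94.
Concatenated (23 bytes): CC B6 E6 81 95 E0 A6 B4 F4 8F BD A4 F0 98 82 97 F4 8E A5 86 EC B5 94.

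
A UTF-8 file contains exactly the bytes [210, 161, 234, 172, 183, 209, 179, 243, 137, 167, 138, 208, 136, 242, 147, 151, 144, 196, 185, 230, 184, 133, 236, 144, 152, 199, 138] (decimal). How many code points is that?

Byte at offset 0: 0xD2 = 11010010 → 2-byte char (#1). Advance 2.
Byte at offset 2: 0xEA = 11101010 → 3-byte char (#2). Advance 3.
Byte at offset 5: 0xD1 = 11010001 → 2-byte char (#3). Advance 2.
Byte at offset 7: 0xF3 = 11110011 → 4-byte char (#4). Advance 4.
Byte at offset 11: 0xD0 = 11010000 → 2-byte char (#5). Advance 2.
Byte at offset 13: 0xF2 = 11110010 → 4-byte char (#6). Advance 4.
Byte at offset 17: 0xC4 = 11000100 → 2-byte char (#7). Advance 2.
Byte at offset 19: 0xE6 = 11100110 → 3-byte char (#8). Advance 3.
Byte at offset 22: 0xEC = 11101100 → 3-byte char (#9). Advance 3.
Byte at offset 25: 0xC7 = 11000111 → 2-byte char (#10). Advance 2.
Reached end at offset 27 after 10 code points.

10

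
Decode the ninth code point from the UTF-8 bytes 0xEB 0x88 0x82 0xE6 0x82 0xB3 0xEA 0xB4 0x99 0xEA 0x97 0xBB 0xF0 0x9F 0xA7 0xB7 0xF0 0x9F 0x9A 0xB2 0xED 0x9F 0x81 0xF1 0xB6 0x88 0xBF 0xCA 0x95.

Offset 0: leading byte 0xEB = 11101011 → 3-byte char #1 = EB 88 82.
Offset 3: leading byte 0xE6 = 11100110 → 3-byte char #2 = E6 82 B3.
Offset 6: leading byte 0xEA = 11101010 → 3-byte char #3 = EA B4 99.
Offset 9: leading byte 0xEA = 11101010 → 3-byte char #4 = EA 97 BB.
Offset 12: leading byte 0xF0 = 11110000 → 4-byte char #5 = F0 9F A7 B7.
Offset 16: leading byte 0xF0 = 11110000 → 4-byte char #6 = F0 9F 9A B2.
Offset 20: leading byte 0xED = 11101101 → 3-byte char #7 = ED 9F 81.
Offset 23: leading byte 0xF1 = 11110001 → 4-byte char #8 = F1 B6 88 BF.
Offset 27: leading byte 0xCA = 11001010 → 2-byte char #9 = CA 95.
Leading byte 0xCA = 11001010 matches 110xxxxx → 2-byte sequence.
Byte 1: 0xCA = 11001010, payload 01010 (5 bits).
Byte 2: 0x95 = 10010101 (10xxxxxx ✓), payload 010101.
Concatenate: 01010010101 = 0x295 (11 bits → U+0295).

U+0295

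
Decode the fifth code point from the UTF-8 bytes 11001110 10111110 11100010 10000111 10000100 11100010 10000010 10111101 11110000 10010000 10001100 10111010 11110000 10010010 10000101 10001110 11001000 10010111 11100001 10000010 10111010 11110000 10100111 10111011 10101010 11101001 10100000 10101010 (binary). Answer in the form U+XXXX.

U+1214E

Offset 0: leading byte 0xCE = 11001110 → 2-byte char #1 = CE BE.
Offset 2: leading byte 0xE2 = 11100010 → 3-byte char #2 = E2 87 84.
Offset 5: leading byte 0xE2 = 11100010 → 3-byte char #3 = E2 82 BD.
Offset 8: leading byte 0xF0 = 11110000 → 4-byte char #4 = F0 90 8C BA.
Offset 12: leading byte 0xF0 = 11110000 → 4-byte char #5 = F0 92 85 8E.
Leading byte 0xF0 = 11110000 matches 11110xxx → 4-byte sequence.
Byte 1: 0xF0 = 11110000, payload 000 (3 bits).
Byte 2: 0x92 = 10010010 (10xxxxxx ✓), payload 010010.
Byte 3: 0x85 = 10000101 (10xxxxxx ✓), payload 000101.
Byte 4: 0x8E = 10001110 (10xxxxxx ✓), payload 001110.
Concatenate: 000010010000101001110 = 0x1214E (21 bits → U+1214E).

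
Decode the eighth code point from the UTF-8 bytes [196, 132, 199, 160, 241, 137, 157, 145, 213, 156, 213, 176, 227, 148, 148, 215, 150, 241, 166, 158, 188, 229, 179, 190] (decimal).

Offset 0: leading byte 0xC4 = 11000100 → 2-byte char #1 = C4 84.
Offset 2: leading byte 0xC7 = 11000111 → 2-byte char #2 = C7 A0.
Offset 4: leading byte 0xF1 = 11110001 → 4-byte char #3 = F1 89 9D 91.
Offset 8: leading byte 0xD5 = 11010101 → 2-byte char #4 = D5 9C.
Offset 10: leading byte 0xD5 = 11010101 → 2-byte char #5 = D5 B0.
Offset 12: leading byte 0xE3 = 11100011 → 3-byte char #6 = E3 94 94.
Offset 15: leading byte 0xD7 = 11010111 → 2-byte char #7 = D7 96.
Offset 17: leading byte 0xF1 = 11110001 → 4-byte char #8 = F1 A6 9E BC.
Leading byte 0xF1 = 11110001 matches 11110xxx → 4-byte sequence.
Byte 1: 0xF1 = 11110001, payload 001 (3 bits).
Byte 2: 0xA6 = 10100110 (10xxxxxx ✓), payload 100110.
Byte 3: 0x9E = 10011110 (10xxxxxx ✓), payload 011110.
Byte 4: 0xBC = 10111100 (10xxxxxx ✓), payload 111100.
Concatenate: 001100110011110111100 = 0x667BC (21 bits → U+667BC).

U+667BC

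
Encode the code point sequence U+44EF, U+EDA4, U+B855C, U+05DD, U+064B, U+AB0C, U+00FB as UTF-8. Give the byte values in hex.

E4 93 AF EE B6 A4 F2 B8 95 9C D7 9D D9 8B EA AC 8C C3 BB

U+44EF: 3-byte form → E4 93 AF.
U+EDA4: 3-byte form → EE B6 A4.
U+B855C: 4-byte form → F2 B8 95 9C.
U+05DD: 2-byte form → D7 9D.
U+064B: 2-byte form → D9 8B.
U+AB0C: 3-byte form → EA AC 8C.
U+00FB: 2-byte form → C3 BB.
Concatenated (19 bytes): E4 93 AF EE B6 A4 F2 B8 95 9C D7 9D D9 8B EA AC 8C C3 BB.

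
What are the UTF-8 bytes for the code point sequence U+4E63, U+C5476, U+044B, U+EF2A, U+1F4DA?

E4 B9 A3 F3 85 91 B6 D1 8B EE BC AA F0 9F 93 9A

U+4E63: 3-byte form → E4 B9 A3.
U+C5476: 4-byte form → F3 85 91 B6.
U+044B: 2-byte form → D1 8B.
U+EF2A: 3-byte form → EE BC AA.
U+1F4DA: 4-byte form → F0 9F 93 9A.
Concatenated (16 bytes): E4 B9 A3 F3 85 91 B6 D1 8B EE BC AA F0 9F 93 9A.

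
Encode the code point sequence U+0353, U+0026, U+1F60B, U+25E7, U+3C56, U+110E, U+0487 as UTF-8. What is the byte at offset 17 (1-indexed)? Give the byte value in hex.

1-indexed offset 17 is 0-indexed offset 16.
U+0353 → 2-byte form CD 93 at offsets 0–1.
U+0026 → 1-byte form 26 at offsets 2–2.
U+1F60B → 4-byte form F0 9F 98 8B at offsets 3–6.
U+25E7 → 3-byte form E2 97 A7 at offsets 7–9.
U+3C56 → 3-byte form E3 B1 96 at offsets 10–12.
U+110E → 3-byte form E1 84 8E at offsets 13–15.
U+0487 → 2-byte form D2 87 at offsets 16–17.
Offset 16 falls in char 7's range; it's byte 1 of D2 87 = 0xD2.

0xD2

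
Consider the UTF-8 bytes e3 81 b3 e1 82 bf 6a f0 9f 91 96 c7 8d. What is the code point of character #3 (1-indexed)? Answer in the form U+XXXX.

U+006A

Offset 0: leading byte 0xE3 = 11100011 → 3-byte char #1 = E3 81 B3.
Offset 3: leading byte 0xE1 = 11100001 → 3-byte char #2 = E1 82 BF.
Offset 6: leading byte 0x6A = 01101010 → 1-byte char #3 = 6A.
Leading byte 0x6A = 01101010 matches 0xxxxxxx → 1-byte sequence.
Byte 1: 0x6A = 01101010, payload 1101010 (7 bits).
Concatenate: 1101010 = 0x6A (7 bits → U+006A).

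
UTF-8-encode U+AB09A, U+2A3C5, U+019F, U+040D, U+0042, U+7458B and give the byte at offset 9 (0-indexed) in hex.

0x9F

U+AB09A → 4-byte form F2 AB 82 9A at offsets 0–3.
U+2A3C5 → 4-byte form F0 AA 8F 85 at offsets 4–7.
U+019F → 2-byte form C6 9F at offsets 8–9.
Offset 9 falls in char 3's range; it's byte 2 of C6 9F = 0x9F.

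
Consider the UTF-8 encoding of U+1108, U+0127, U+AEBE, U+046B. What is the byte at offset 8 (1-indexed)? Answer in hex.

1-indexed offset 8 is 0-indexed offset 7.
U+1108 → 3-byte form E1 84 88 at offsets 0–2.
U+0127 → 2-byte form C4 A7 at offsets 3–4.
U+AEBE → 3-byte form EA BA BE at offsets 5–7.
Offset 7 falls in char 3's range; it's byte 3 of EA BA BE = 0xBE.

0xBE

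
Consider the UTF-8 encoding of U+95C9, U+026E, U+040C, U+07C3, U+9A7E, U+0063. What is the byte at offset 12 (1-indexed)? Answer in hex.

0xBE

1-indexed offset 12 is 0-indexed offset 11.
U+95C9 → 3-byte form E9 97 89 at offsets 0–2.
U+026E → 2-byte form C9 AE at offsets 3–4.
U+040C → 2-byte form D0 8C at offsets 5–6.
U+07C3 → 2-byte form DF 83 at offsets 7–8.
U+9A7E → 3-byte form E9 A9 BE at offsets 9–11.
Offset 11 falls in char 5's range; it's byte 3 of E9 A9 BE = 0xBE.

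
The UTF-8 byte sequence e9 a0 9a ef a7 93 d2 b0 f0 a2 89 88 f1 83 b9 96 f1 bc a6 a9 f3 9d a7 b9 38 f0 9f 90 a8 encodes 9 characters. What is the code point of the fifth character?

U+43E56

Offset 0: leading byte 0xE9 = 11101001 → 3-byte char #1 = E9 A0 9A.
Offset 3: leading byte 0xEF = 11101111 → 3-byte char #2 = EF A7 93.
Offset 6: leading byte 0xD2 = 11010010 → 2-byte char #3 = D2 B0.
Offset 8: leading byte 0xF0 = 11110000 → 4-byte char #4 = F0 A2 89 88.
Offset 12: leading byte 0xF1 = 11110001 → 4-byte char #5 = F1 83 B9 96.
Leading byte 0xF1 = 11110001 matches 11110xxx → 4-byte sequence.
Byte 1: 0xF1 = 11110001, payload 001 (3 bits).
Byte 2: 0x83 = 10000011 (10xxxxxx ✓), payload 000011.
Byte 3: 0xB9 = 10111001 (10xxxxxx ✓), payload 111001.
Byte 4: 0x96 = 10010110 (10xxxxxx ✓), payload 010110.
Concatenate: 001000011111001010110 = 0x43E56 (21 bits → U+43E56).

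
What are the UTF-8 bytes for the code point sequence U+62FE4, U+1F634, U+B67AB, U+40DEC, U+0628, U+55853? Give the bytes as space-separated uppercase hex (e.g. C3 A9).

F1 A2 BF A4 F0 9F 98 B4 F2 B6 9E AB F1 80 B7 AC D8 A8 F1 95 A1 93

U+62FE4: 4-byte form → F1 A2 BF A4.
U+1F634: 4-byte form → F0 9F 98 B4.
U+B67AB: 4-byte form → F2 B6 9E AB.
U+40DEC: 4-byte form → F1 80 B7 AC.
U+0628: 2-byte form → D8 A8.
U+55853: 4-byte form → F1 95 A1 93.
Concatenated (22 bytes): F1 A2 BF A4 F0 9F 98 B4 F2 B6 9E AB F1 80 B7 AC D8 A8 F1 95 A1 93.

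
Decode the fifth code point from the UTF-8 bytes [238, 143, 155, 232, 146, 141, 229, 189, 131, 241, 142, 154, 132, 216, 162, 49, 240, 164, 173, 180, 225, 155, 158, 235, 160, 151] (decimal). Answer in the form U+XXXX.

U+0622

Offset 0: leading byte 0xEE = 11101110 → 3-byte char #1 = EE 8F 9B.
Offset 3: leading byte 0xE8 = 11101000 → 3-byte char #2 = E8 92 8D.
Offset 6: leading byte 0xE5 = 11100101 → 3-byte char #3 = E5 BD 83.
Offset 9: leading byte 0xF1 = 11110001 → 4-byte char #4 = F1 8E 9A 84.
Offset 13: leading byte 0xD8 = 11011000 → 2-byte char #5 = D8 A2.
Leading byte 0xD8 = 11011000 matches 110xxxxx → 2-byte sequence.
Byte 1: 0xD8 = 11011000, payload 11000 (5 bits).
Byte 2: 0xA2 = 10100010 (10xxxxxx ✓), payload 100010.
Concatenate: 11000100010 = 0x622 (11 bits → U+0622).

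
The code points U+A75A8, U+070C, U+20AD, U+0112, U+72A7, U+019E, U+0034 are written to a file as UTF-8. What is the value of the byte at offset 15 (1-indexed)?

1-indexed offset 15 is 0-indexed offset 14.
U+A75A8 → 4-byte form F2 A7 96 A8 at offsets 0–3.
U+070C → 2-byte form DC 8C at offsets 4–5.
U+20AD → 3-byte form E2 82 AD at offsets 6–8.
U+0112 → 2-byte form C4 92 at offsets 9–10.
U+72A7 → 3-byte form E7 8A A7 at offsets 11–13.
U+019E → 2-byte form C6 9E at offsets 14–15.
Offset 14 falls in char 6's range; it's byte 1 of C6 9E = 0xC6.

0xC6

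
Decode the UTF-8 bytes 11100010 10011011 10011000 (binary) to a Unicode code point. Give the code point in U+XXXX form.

Leading byte 0xE2 = 11100010 matches 1110xxxx → 3-byte sequence.
Byte 1: 0xE2 = 11100010, payload 0010 (4 bits).
Byte 2: 0x9B = 10011011 (10xxxxxx ✓), payload 011011.
Byte 3: 0x98 = 10011000 (10xxxxxx ✓), payload 011000.
Concatenate: 0010011011011000 = 0x26D8 (16 bits → U+26D8).

U+26D8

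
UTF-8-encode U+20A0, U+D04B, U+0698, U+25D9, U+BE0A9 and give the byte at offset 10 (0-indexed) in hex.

0x99

U+20A0 → 3-byte form E2 82 A0 at offsets 0–2.
U+D04B → 3-byte form ED 81 8B at offsets 3–5.
U+0698 → 2-byte form DA 98 at offsets 6–7.
U+25D9 → 3-byte form E2 97 99 at offsets 8–10.
Offset 10 falls in char 4's range; it's byte 3 of E2 97 99 = 0x99.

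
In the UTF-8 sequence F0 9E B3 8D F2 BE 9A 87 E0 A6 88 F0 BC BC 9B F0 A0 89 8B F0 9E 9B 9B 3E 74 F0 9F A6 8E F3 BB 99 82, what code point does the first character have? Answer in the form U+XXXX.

Offset 0: leading byte 0xF0 = 11110000 → 4-byte char #1 = F0 9E B3 8D.
Leading byte 0xF0 = 11110000 matches 11110xxx → 4-byte sequence.
Byte 1: 0xF0 = 11110000, payload 000 (3 bits).
Byte 2: 0x9E = 10011110 (10xxxxxx ✓), payload 011110.
Byte 3: 0xB3 = 10110011 (10xxxxxx ✓), payload 110011.
Byte 4: 0x8D = 10001101 (10xxxxxx ✓), payload 001101.
Concatenate: 000011110110011001101 = 0x1ECCD (21 bits → U+1ECCD).

U+1ECCD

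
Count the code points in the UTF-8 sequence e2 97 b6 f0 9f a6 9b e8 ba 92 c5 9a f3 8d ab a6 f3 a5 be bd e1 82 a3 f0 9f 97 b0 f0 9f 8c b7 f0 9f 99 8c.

10

Byte at offset 0: 0xE2 = 11100010 → 3-byte char (#1). Advance 3.
Byte at offset 3: 0xF0 = 11110000 → 4-byte char (#2). Advance 4.
Byte at offset 7: 0xE8 = 11101000 → 3-byte char (#3). Advance 3.
Byte at offset 10: 0xC5 = 11000101 → 2-byte char (#4). Advance 2.
Byte at offset 12: 0xF3 = 11110011 → 4-byte char (#5). Advance 4.
Byte at offset 16: 0xF3 = 11110011 → 4-byte char (#6). Advance 4.
Byte at offset 20: 0xE1 = 11100001 → 3-byte char (#7). Advance 3.
Byte at offset 23: 0xF0 = 11110000 → 4-byte char (#8). Advance 4.
Byte at offset 27: 0xF0 = 11110000 → 4-byte char (#9). Advance 4.
Byte at offset 31: 0xF0 = 11110000 → 4-byte char (#10). Advance 4.
Reached end at offset 35 after 10 code points.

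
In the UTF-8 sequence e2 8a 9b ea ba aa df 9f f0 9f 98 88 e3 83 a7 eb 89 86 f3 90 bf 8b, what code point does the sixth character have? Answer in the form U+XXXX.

U+B246

Offset 0: leading byte 0xE2 = 11100010 → 3-byte char #1 = E2 8A 9B.
Offset 3: leading byte 0xEA = 11101010 → 3-byte char #2 = EA BA AA.
Offset 6: leading byte 0xDF = 11011111 → 2-byte char #3 = DF 9F.
Offset 8: leading byte 0xF0 = 11110000 → 4-byte char #4 = F0 9F 98 88.
Offset 12: leading byte 0xE3 = 11100011 → 3-byte char #5 = E3 83 A7.
Offset 15: leading byte 0xEB = 11101011 → 3-byte char #6 = EB 89 86.
Leading byte 0xEB = 11101011 matches 1110xxxx → 3-byte sequence.
Byte 1: 0xEB = 11101011, payload 1011 (4 bits).
Byte 2: 0x89 = 10001001 (10xxxxxx ✓), payload 001001.
Byte 3: 0x86 = 10000110 (10xxxxxx ✓), payload 000110.
Concatenate: 1011001001000110 = 0xB246 (16 bits → U+B246).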